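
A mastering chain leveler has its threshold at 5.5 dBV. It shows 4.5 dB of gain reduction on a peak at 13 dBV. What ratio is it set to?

Input overshoot = 13 − 5.5 = 7.5 dB.
Output overshoot = 7.5 − 4.5 = 3 dB.
Ratio = input overshoot / output overshoot = 7.5 / 3 = 2.5.

2.5:1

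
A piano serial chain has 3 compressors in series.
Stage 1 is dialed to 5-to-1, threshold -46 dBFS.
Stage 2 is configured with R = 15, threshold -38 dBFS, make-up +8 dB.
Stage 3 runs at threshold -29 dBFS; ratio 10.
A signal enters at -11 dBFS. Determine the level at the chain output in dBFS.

-31 dBFS

Stage 1: overshoot 35 dB → 35/5 = 7 dB → -39 dBFS.
Stage 2: -39 dBFS is at or below the -38 dBFS threshold — no compression; make-up brings it to -31 dBFS.
Stage 3: -31 dBFS ≤ -29 dBFS, so stage 3 doesn't engage; output -31 dBFS.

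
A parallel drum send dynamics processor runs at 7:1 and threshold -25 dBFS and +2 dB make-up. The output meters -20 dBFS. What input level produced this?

-4 dBFS

Stripping the +2 dB make-up gives -22 dBFS at the gain stage.
Post-compression overshoot = -22 − (-25) = 3 dB.
Before 7:1 compression the overshoot was 3 × 7 = 21 dB, so input = -25 + 21 = -4 dBFS.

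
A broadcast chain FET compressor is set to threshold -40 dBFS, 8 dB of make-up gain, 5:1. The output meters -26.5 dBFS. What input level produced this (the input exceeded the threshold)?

Before make-up, the level was -26.5 − 8 = -34.5 dBFS.
The compressed level sits -34.5 − (-40) = 5.5 dB over threshold.
Undo the ratio: input overshoot = 5.5 × 5 = 27.5 dB, giving input = -12.5 dBFS.

-12.5 dBFS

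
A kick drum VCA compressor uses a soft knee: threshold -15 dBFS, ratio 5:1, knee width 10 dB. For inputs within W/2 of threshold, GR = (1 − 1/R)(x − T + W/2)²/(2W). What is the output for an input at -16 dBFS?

-16.64 dBFS

x − T + W/2 = -16 − (-15) + 5 = 4.
GR = (1 − 1/5) × 4² / 20 = 0.8 × 16 / 20 = 0.64 dB.
Output = -16 − 0.64 = -16.64 dBFS.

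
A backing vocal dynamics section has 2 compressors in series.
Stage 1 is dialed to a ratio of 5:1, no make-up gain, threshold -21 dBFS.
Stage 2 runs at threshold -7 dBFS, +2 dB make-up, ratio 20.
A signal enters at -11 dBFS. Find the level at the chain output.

-17 dBFS

Stage 1: -11 dBFS is 10 dB over -21 dBFS; at 5:1 that becomes 2 dB over, giving -19 dBFS.
Stage 2: -19 dBFS is at or below the -7 dBFS threshold — no compression; make-up brings it to -17 dBFS.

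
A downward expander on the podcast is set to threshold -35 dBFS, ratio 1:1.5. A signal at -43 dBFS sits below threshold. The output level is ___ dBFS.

-47 dBFS

The input is 8 dB below the -35 dBFS threshold.
A 1:1.5 expander multiplies undershoot by 1.5: 8 × 1.5 = 12 dB below threshold.
Output = -35 − 12 = -47 dBFS.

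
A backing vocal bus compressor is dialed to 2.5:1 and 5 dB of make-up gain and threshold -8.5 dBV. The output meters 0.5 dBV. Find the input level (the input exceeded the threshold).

Before make-up, the level was 0.5 − 5 = -4.5 dBV.
The compressed level sits -4.5 − (-8.5) = 4 dB over threshold.
Input overshoot = R × output overshoot = 10 dB → input = -8.5 + 10 = 1.5 dBV.

1.5 dBV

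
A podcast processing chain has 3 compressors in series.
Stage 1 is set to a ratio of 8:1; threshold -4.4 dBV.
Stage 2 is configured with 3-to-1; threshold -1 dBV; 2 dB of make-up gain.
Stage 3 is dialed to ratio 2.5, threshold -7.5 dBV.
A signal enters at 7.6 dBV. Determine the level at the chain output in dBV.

-4.86 dBV

Stage 1: 7.6 dBV is 12 dB over -4.4 dBV; at 8:1 that becomes 1.5 dB over, giving -2.9 dBV.
Stage 2: below threshold (-2.9 ≤ -1); passes unchanged; make-up brings it to -0.9 dBV.
Stage 3: 6.6 dB above -7.5 dBV, reduced 2.5:1 to 2.64 dB above → -4.86 dBV.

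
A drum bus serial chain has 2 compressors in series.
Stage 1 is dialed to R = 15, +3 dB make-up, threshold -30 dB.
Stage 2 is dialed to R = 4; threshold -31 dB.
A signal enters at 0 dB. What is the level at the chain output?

-29.5 dB

Stage 1: 0 dB is 30 dB over -30 dB; at 15:1 that becomes 2 dB over, giving -28 dB; +3 dB make-up → -25 dB.
Stage 2: overshoot 6 dB → 6/4 = 1.5 dB → -29.5 dB.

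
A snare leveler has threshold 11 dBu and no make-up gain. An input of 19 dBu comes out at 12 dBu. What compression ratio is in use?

8:1

Input overshoot = 19 − 11 = 8 dB; output overshoot = 12 − 11 = 1 dB.
Ratio = 8 / 1 = 8.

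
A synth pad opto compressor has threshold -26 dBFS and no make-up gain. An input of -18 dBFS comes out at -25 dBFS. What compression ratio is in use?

Input overshoot = -18 − (-26) = 8 dB; output overshoot = -25 − (-26) = 1 dB.
Ratio = 8 / 1 = 8.

8:1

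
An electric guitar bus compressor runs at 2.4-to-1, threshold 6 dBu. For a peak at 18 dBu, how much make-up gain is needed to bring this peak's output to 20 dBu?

Without make-up, output = threshold + overshoot/2.4 = 6 + 5 = 11 dBu.
Gap to target: 9 dB.

9 dB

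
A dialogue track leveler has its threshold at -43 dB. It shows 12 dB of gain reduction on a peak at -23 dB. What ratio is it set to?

Input overshoot = -23 − (-43) = 20 dB.
Output overshoot = 20 − 12 = 8 dB.
Ratio = input overshoot / output overshoot = 20 / 8 = 2.5.

2.5:1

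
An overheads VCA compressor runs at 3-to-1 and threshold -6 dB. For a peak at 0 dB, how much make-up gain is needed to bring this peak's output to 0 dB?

The peak compresses to -6 + 6/3 = -4 dB.
To reach 0 dB requires 0 − (-4) = 4 dB of make-up.

4 dB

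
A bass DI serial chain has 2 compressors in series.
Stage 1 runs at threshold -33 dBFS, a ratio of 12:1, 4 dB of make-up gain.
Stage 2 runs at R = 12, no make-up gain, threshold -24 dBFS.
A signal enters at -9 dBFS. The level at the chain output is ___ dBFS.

Stage 1: overshoot 24 dB → 24/12 = 2 dB → -31 dBFS; +4 dB make-up → -27 dBFS.
Stage 2: below threshold (-27 ≤ -24); passes unchanged; output -27 dBFS.

-27 dBFS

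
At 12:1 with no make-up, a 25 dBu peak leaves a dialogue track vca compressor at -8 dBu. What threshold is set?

Gain reduction = 25 − (-8) = 33 dB; output overshoot = GR / (R − 1) = 33 / 11 = 3 dB.
Threshold = output − output overshoot = -8 − 3 = -11 dBu.

-11 dBu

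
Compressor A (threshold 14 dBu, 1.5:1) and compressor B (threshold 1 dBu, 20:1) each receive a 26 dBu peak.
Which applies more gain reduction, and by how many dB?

B, by 19.75 dB

A: GR = 12 − 12/1.5 = 4 dB.
B: GR = 25 − 25/20 = 23.75 dB.
Difference: 19.75 dB in favour of B.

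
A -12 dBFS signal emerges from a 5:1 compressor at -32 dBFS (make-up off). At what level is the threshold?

-37 dBFS

Let T be the threshold. Output overshoot = (input overshoot)/R, so -32 − T = (-12 − T)/5.
5·(-32 − T) = -12 − T → 4·T = -160 − (-12) = -148.
T = -148/4 = -37 dBFS.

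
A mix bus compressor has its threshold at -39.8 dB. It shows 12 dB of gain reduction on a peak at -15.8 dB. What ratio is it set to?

Input overshoot = -15.8 − (-39.8) = 24 dB.
Output overshoot = 24 − 12 = 12 dB.
Ratio = input overshoot / output overshoot = 24 / 12 = 2.

2:1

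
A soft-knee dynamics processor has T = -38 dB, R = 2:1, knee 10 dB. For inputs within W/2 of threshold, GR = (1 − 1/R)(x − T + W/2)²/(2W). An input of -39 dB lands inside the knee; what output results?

-39.4 dB

x − T + W/2 = -39 − (-38) + 5 = 4.
GR = (1 − 1/2) × 4² / 20 = 0.5 × 16 / 20 = 0.4 dB.
Output = -39 − 0.4 = -39.4 dB.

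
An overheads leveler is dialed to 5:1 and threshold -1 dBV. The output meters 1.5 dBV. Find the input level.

11.5 dBV

The compressed level sits 1.5 − (-1) = 2.5 dB over threshold.
Before 5:1 compression the overshoot was 2.5 × 5 = 12.5 dB, so input = -1 + 12.5 = 11.5 dBV.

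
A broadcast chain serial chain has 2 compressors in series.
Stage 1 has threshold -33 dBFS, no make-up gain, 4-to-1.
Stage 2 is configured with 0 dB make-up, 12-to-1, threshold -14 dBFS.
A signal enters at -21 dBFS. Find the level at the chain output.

-30 dBFS

Stage 1: overshoot 12 dB → 12/4 = 3 dB → -30 dBFS.
Stage 2: -30 dBFS ≤ -14 dBFS, so stage 2 doesn't engage; output -30 dBFS.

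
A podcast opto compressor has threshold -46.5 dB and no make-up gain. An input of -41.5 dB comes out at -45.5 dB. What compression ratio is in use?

Input overshoot = -41.5 − (-46.5) = 5 dB; output overshoot = -45.5 − (-46.5) = 1 dB.
Ratio = 5 / 1 = 5.

5:1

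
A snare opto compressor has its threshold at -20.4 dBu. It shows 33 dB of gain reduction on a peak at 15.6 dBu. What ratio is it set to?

Input overshoot = 15.6 − (-20.4) = 36 dB.
Output overshoot = 36 − 33 = 3 dB.
Ratio = input overshoot / output overshoot = 36 / 3 = 12.

12:1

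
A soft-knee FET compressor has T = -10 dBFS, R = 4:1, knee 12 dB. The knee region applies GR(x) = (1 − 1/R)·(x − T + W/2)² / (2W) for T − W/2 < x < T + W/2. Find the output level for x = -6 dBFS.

-9.125 dBFS

x − T + W/2 = -6 − (-10) + 6 = 10.
GR = (1 − 1/4) × 10² / 24 = 0.75 × 100 / 24 = 3.125 dB.
Output = -6 − 3.125 = -9.125 dBFS.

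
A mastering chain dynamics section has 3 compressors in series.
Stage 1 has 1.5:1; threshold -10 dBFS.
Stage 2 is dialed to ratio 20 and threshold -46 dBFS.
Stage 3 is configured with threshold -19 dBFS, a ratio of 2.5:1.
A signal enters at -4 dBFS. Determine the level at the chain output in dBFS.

-44 dBFS

Stage 1: overshoot 6 dB → 6/1.5 = 4 dB → -6 dBFS.
Stage 2: -6 dBFS is 40 dB over -46 dBFS; at 20:1 that becomes 2 dB over, giving -44 dBFS.
Stage 3: -44 dBFS ≤ -19 dBFS, so stage 3 doesn't engage; output -44 dBFS.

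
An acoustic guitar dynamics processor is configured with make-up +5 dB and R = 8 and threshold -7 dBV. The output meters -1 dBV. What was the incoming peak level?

1 dBV

Stripping the +5 dB make-up gives -6 dBV at the gain stage.
That's 1 dB above the -7 dBV threshold.
Before 8:1 compression the overshoot was 1 × 8 = 8 dB, so input = -7 + 8 = 1 dBV.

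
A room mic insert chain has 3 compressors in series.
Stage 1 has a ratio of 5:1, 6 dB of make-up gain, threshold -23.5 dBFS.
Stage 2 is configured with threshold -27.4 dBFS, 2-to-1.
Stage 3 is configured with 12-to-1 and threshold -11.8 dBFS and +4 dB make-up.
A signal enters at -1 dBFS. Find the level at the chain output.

-16.2 dBFS

Stage 1: overshoot 22.5 dB → 22.5/5 = 4.5 dB → -19 dBFS; +6 dB make-up → -13 dBFS.
Stage 2: 14.4 dB above -27.4 dBFS, reduced 2:1 to 7.2 dB above → -20.2 dBFS.
Stage 3: -20.2 dBFS is at or below the -11.8 dBFS threshold — no compression; make-up brings it to -16.2 dBFS.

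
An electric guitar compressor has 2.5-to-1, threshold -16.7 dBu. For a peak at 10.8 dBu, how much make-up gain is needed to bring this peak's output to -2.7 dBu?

The peak compresses to -16.7 + 27.5/2.5 = -5.7 dBu.
To reach -2.7 dBu requires -2.7 − (-5.7) = 3 dB of make-up.

3 dB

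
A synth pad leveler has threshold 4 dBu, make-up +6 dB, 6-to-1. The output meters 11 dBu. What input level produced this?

10 dBu

Stripping the +6 dB make-up gives 5 dBu at the gain stage.
Post-compression overshoot = 5 − 4 = 1 dB.
Input overshoot = R × output overshoot = 6 dB → input = 4 + 6 = 10 dBu.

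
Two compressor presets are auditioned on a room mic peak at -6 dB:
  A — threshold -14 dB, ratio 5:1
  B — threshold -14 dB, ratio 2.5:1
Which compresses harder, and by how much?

A: 8 dB over, compressed to 1.6 dB over, so 6.4 dB of GR.
B: 8 dB over, compressed to 3.2 dB over, so 4.8 dB of GR.
A applies 1.6 dB more gain reduction.

A, by 1.6 dB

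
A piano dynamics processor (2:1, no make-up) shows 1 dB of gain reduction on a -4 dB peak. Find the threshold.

Input is 2 dB above T (since output overshoot × R = input overshoot: (-5 − T)·2 = -4 − T gives T = -6 dB).
Check: -6 + (-4 − (-6))/2 = -6 + 1 = -5 dB. ✓

-6 dB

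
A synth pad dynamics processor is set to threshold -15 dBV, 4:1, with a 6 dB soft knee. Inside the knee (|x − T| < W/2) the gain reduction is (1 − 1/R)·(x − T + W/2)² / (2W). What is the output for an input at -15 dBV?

-15.5625 dBV

x − T + W/2 = -15 − (-15) + 3 = 3.
GR = (1 − 1/4) × 3² / 12 = 0.75 × 9 / 12 = 0.5625 dB.
Output = -15 − 0.5625 = -15.5625 dBV.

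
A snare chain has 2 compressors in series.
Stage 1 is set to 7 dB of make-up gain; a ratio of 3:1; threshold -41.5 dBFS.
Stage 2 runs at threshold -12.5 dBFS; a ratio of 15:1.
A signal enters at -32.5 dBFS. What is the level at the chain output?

-31.5 dBFS

Stage 1: -32.5 dBFS is 9 dB over -41.5 dBFS; at 3:1 that becomes 3 dB over, giving -38.5 dBFS; +7 dB make-up → -31.5 dBFS.
Stage 2: below threshold (-31.5 ≤ -12.5); passes unchanged; output -31.5 dBFS.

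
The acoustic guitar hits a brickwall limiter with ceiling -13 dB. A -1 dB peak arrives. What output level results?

-13 dB

The limiter clamps the peak to its -13 dB ceiling.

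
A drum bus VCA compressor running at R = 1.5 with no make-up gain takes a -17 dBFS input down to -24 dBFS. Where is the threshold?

Gain reduction = -17 − (-24) = 7 dB; output overshoot = GR / (R − 1) = 7 / 0.5 = 14 dB.
Threshold = output − output overshoot = -24 − 14 = -38 dBFS.

-38 dBFS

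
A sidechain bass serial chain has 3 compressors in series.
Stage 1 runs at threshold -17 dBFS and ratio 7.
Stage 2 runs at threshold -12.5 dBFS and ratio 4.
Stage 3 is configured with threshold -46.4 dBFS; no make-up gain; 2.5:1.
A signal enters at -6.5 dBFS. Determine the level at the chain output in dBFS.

-34.04 dBFS

Stage 1: 10.5 dB above -17 dBFS, reduced 7:1 to 1.5 dB above → -15.5 dBFS.
Stage 2: below threshold (-15.5 ≤ -12.5); passes unchanged; output -15.5 dBFS.
Stage 3: -15.5 dBFS is 30.9 dB over -46.4 dBFS; at 2.5:1 that becomes 12.36 dB over, giving -34.04 dBFS.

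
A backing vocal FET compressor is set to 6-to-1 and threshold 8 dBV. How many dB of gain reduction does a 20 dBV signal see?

The signal is 12 dB above threshold.
After 6:1 compression the overshoot becomes 12/6 = 2 dB.
Gain reduction = 12 − 2 = 10 dB.

10 dB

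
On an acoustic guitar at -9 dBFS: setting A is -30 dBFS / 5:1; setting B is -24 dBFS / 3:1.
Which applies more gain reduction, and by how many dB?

A, by 6.8 dB

A: GR = 21 − 21/5 = 16.8 dB.
B: GR = 15 − 15/3 = 10 dB.
A applies 6.8 dB more gain reduction.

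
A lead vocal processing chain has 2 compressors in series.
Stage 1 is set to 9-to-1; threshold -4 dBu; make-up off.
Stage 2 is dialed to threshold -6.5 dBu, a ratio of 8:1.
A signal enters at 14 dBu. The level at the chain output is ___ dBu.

-5.9375 dBu

Stage 1: 14 dBu is 18 dB over -4 dBu; at 9:1 that becomes 2 dB over, giving -2 dBu.
Stage 2: 4.5 dB above -6.5 dBu, reduced 8:1 to 0.5625 dB above → -5.9375 dBu.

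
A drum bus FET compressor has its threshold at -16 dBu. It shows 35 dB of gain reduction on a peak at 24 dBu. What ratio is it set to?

Input overshoot = 24 − (-16) = 40 dB.
Output overshoot = 40 − 35 = 5 dB.
Ratio = input overshoot / output overshoot = 40 / 5 = 8.

8:1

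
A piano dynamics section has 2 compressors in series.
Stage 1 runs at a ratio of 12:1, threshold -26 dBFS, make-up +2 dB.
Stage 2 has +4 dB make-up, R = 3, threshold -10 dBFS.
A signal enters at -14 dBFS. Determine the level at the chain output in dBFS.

-19 dBFS

Stage 1: 12 dB above -26 dBFS, reduced 12:1 to 1 dB above → -25 dBFS; +2 dB make-up → -23 dBFS.
Stage 2: below threshold (-23 ≤ -10); passes unchanged; make-up brings it to -19 dBFS.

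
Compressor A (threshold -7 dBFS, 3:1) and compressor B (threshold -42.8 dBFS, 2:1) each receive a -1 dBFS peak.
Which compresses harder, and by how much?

B, by 16.9 dB

A: GR = 6 − 6/3 = 4 dB.
B: GR = 41.8 − 41.8/2 = 20.9 dB.
B reduces 16.9 dB more.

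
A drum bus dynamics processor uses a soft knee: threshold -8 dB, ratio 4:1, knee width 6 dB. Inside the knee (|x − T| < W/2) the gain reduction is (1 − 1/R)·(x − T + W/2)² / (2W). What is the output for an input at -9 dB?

x − T + W/2 = -9 − (-8) + 3 = 2.
GR = (1 − 1/4) × 2² / 12 = 0.75 × 4 / 12 = 0.25 dB.
Output = -9 − 0.25 = -9.25 dB.

-9.25 dB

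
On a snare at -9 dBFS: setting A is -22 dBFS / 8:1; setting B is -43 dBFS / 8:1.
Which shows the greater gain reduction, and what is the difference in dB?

B, by 18.375 dB

A: GR = 13 − 13/8 = 11.375 dB.
B: GR = 34 − 34/8 = 29.75 dB.
B reduces 18.375 dB more.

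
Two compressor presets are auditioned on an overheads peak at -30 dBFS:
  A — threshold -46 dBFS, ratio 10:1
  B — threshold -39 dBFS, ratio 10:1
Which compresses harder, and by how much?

A, by 6.3 dB

A: GR = 16 − 16/10 = 14.4 dB.
B: GR = 9 − 9/10 = 8.1 dB.
Difference: 6.3 dB in favour of A.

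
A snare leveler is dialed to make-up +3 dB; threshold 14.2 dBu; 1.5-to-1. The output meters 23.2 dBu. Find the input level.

23.2 dBu

Stripping the +3 dB make-up gives 20.2 dBu at the gain stage.
That's 6 dB above the 14.2 dBu threshold.
Undo the ratio: input overshoot = 6 × 1.5 = 9 dB, giving input = 23.2 dBu.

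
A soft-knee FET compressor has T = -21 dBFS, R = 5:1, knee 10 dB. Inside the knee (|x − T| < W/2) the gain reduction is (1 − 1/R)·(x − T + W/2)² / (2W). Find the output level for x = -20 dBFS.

-21.44 dBFS

x − T + W/2 = -20 − (-21) + 5 = 6.
GR = (1 − 1/5) × 6² / 20 = 0.8 × 36 / 20 = 1.44 dB.
Output = -20 − 1.44 = -21.44 dBFS.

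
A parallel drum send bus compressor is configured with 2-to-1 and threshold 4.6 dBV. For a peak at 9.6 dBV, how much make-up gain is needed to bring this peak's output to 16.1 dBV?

The peak compresses to 4.6 + 5/2 = 7.1 dBV.
To reach 16.1 dBV requires 16.1 − 7.1 = 9 dB of make-up.

9 dB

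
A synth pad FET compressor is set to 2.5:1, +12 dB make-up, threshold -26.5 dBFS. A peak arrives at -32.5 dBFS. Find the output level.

-20.5 dBFS

-32.5 dBFS is 6 dB below the -26.5 dBFS threshold, so no gain reduction is applied.
Make-up gain adds 12 dB: -32.5 + 12 = -20.5 dBFS.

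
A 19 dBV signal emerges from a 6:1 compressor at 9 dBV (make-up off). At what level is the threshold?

7 dBV

Gain reduction = 19 − 9 = 10 dB; output overshoot = GR / (R − 1) = 10 / 5 = 2 dB.
Threshold = output − output overshoot = 9 − 2 = 7 dBV.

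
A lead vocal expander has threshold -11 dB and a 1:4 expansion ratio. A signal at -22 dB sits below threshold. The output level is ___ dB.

-55 dB

Undershoot = (-11) − (-22) = 11 dB.
At 1:4, that expands to 44 dB under threshold.
Output = -11 − 44 = -55 dB.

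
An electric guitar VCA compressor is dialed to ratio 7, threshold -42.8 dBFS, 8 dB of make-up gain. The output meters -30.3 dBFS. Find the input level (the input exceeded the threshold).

-11.3 dBFS

Remove make-up: -30.3 − 8 = -38.3 dBFS.
That's 4.5 dB above the -42.8 dBFS threshold.
Before 7:1 compression the overshoot was 4.5 × 7 = 31.5 dB, so input = -42.8 + 31.5 = -11.3 dBFS.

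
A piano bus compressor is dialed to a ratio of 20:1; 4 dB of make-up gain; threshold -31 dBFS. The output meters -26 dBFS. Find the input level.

Stripping the +4 dB make-up gives -30 dBFS at the gain stage.
That's 1 dB above the -31 dBFS threshold.
Undo the ratio: input overshoot = 1 × 20 = 20 dB, giving input = -11 dBFS.

-11 dBFS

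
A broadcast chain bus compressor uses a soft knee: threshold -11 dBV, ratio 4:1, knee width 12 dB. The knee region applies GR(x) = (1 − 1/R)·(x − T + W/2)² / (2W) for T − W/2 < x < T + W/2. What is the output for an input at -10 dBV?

-11.53125 dBV

x − T + W/2 = -10 − (-11) + 6 = 7.
GR = (1 − 1/4) × 7² / 24 = 0.75 × 49 / 24 = 1.53125 dB.
Output = -10 − 1.53125 = -11.53125 dBV.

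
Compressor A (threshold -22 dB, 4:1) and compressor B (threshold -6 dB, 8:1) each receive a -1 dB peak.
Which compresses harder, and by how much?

A: 21 dB over, compressed to 5.25 dB over, so 15.75 dB of GR.
B: 5 dB over, compressed to 0.625 dB over, so 4.375 dB of GR.
A applies 11.375 dB more gain reduction.

A, by 11.375 dB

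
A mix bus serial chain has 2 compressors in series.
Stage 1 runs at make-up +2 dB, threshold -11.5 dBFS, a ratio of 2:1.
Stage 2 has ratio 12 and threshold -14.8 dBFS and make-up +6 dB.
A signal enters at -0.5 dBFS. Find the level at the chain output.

Stage 1: 11 dB above -11.5 dBFS, reduced 2:1 to 5.5 dB above → -6 dBFS; +2 dB make-up → -4 dBFS.
Stage 2: -4 dBFS is 10.8 dB over -14.8 dBFS; at 12:1 that becomes 0.9 dB over, giving -13.9 dBFS; +6 dB make-up → -7.9 dBFS.

-7.9 dBFS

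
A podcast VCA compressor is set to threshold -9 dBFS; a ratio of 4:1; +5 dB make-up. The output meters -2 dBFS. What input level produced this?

Stripping the +5 dB make-up gives -7 dBFS at the gain stage.
That's 2 dB above the -9 dBFS threshold.
Before 4:1 compression the overshoot was 2 × 4 = 8 dB, so input = -9 + 8 = -1 dBFS.

-1 dBFS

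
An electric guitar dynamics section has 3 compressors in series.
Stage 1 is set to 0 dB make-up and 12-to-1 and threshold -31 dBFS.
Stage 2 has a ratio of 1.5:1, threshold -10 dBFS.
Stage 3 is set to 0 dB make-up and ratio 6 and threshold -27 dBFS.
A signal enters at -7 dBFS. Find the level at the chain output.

-29 dBFS

Stage 1: 24 dB above -31 dBFS, reduced 12:1 to 2 dB above → -29 dBFS.
Stage 2: -29 dBFS ≤ -10 dBFS, so stage 2 doesn't engage; output -29 dBFS.
Stage 3: -29 dBFS ≤ -27 dBFS, so stage 3 doesn't engage; output -29 dBFS.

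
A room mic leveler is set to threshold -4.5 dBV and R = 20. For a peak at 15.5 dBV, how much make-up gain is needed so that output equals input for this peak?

19 dB

Without make-up, output = threshold + overshoot/20 = -4.5 + 1 = -3.5 dBV.
Gap to target: 19 dB.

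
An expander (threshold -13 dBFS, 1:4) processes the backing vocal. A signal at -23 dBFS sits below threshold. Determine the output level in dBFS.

-53 dBFS

Below threshold, a 1:4 expander applies gain = (4−1)×(T − x) of attenuation.
(4−1) × 10 = 30 dB, so output = -23 − 30 = -53 dBFS.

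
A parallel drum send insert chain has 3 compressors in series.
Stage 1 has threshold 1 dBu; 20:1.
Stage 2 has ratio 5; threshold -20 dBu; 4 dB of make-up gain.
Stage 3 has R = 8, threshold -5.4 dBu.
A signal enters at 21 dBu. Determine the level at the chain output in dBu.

Stage 1: 21 dBu is 20 dB over 1 dBu; at 20:1 that becomes 1 dB over, giving 2 dBu.
Stage 2: 22 dB above -20 dBu, reduced 5:1 to 4.4 dB above → -15.6 dBu; +4 dB make-up → -11.6 dBu.
Stage 3: below threshold (-11.6 ≤ -5.4); passes unchanged; output -11.6 dBu.

-11.6 dBu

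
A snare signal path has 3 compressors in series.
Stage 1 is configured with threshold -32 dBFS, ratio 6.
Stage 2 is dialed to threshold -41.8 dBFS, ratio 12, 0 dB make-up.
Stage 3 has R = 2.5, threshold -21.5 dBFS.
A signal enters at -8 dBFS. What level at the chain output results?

Stage 1: -8 dBFS is 24 dB over -32 dBFS; at 6:1 that becomes 4 dB over, giving -28 dBFS.
Stage 2: overshoot 13.8 dB → 13.8/12 = 1.15 dB → -40.65 dBFS.
Stage 3: -40.65 dBFS is at or below the -21.5 dBFS threshold — no compression; output -40.65 dBFS.

-40.65 dBFS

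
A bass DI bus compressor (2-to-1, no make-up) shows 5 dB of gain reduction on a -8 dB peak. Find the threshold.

-18 dB

Input is 10 dB above T (since output overshoot × R = input overshoot: (-13 − T)·2 = -8 − T gives T = -18 dB).
Check: -18 + (-8 − (-18))/2 = -18 + 5 = -13 dB. ✓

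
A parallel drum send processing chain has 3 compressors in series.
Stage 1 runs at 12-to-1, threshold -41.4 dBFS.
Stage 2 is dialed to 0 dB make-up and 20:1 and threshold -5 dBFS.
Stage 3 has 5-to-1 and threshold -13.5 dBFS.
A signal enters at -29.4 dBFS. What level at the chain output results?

-40.4 dBFS

Stage 1: -29.4 dBFS is 12 dB over -41.4 dBFS; at 12:1 that becomes 1 dB over, giving -40.4 dBFS.
Stage 2: -40.4 dBFS is at or below the -5 dBFS threshold — no compression; output -40.4 dBFS.
Stage 3: -40.4 dBFS is at or below the -13.5 dBFS threshold — no compression; output -40.4 dBFS.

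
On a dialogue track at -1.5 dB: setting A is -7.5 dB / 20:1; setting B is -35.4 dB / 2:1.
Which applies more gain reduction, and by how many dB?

A: overshoot 6 dB → output overshoot 0.3 dB → GR 5.7 dB.
B: overshoot 33.9 dB → output overshoot 16.95 dB → GR 16.95 dB.
B reduces 11.25 dB more.

B, by 11.25 dB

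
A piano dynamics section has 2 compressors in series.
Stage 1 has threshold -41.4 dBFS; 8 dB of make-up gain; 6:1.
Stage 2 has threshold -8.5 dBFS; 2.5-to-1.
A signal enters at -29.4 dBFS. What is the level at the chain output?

Stage 1: overshoot 12 dB → 12/6 = 2 dB → -39.4 dBFS; +8 dB make-up → -31.4 dBFS.
Stage 2: -31.4 dBFS is at or below the -8.5 dBFS threshold — no compression; output -31.4 dBFS.

-31.4 dBFS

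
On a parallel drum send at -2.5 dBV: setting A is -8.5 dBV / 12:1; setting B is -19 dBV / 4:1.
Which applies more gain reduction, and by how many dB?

A: GR = 6 − 6/12 = 5.5 dB.
B: GR = 16.5 − 16.5/4 = 12.375 dB.
B applies 6.875 dB more gain reduction.

B, by 6.875 dB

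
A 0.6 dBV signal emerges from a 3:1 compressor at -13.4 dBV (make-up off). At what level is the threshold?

-20.4 dBV

Input is 21 dB above T (since output overshoot × R = input overshoot: (-13.4 − T)·3 = 0.6 − T gives T = -20.4 dBV).
Check: -20.4 + (0.6 − (-20.4))/3 = -20.4 + 7 = -13.4 dBV. ✓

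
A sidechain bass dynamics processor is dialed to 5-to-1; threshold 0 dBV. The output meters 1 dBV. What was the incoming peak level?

Post-compression overshoot = 1 − 0 = 1 dB.
Undo the ratio: input overshoot = 1 × 5 = 5 dB, giving input = 5 dBV.

5 dBV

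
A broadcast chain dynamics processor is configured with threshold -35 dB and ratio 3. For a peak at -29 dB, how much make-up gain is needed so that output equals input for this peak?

4 dB

Without make-up, output = threshold + overshoot/3 = -35 + 2 = -33 dB.
Gap to target: 4 dB.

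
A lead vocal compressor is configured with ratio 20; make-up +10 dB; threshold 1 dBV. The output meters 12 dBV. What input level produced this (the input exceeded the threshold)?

Before make-up, the level was 12 − 10 = 2 dBV.
The compressed level sits 2 − 1 = 1 dB over threshold.
Undo the ratio: input overshoot = 1 × 20 = 20 dB, giving input = 21 dBV.

21 dBV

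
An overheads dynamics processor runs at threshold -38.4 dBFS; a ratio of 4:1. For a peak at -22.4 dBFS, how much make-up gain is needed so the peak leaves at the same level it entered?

The peak compresses to -38.4 + 16/4 = -34.4 dBFS.
To reach -22.4 dBFS requires -22.4 − (-34.4) = 12 dB of make-up.

12 dB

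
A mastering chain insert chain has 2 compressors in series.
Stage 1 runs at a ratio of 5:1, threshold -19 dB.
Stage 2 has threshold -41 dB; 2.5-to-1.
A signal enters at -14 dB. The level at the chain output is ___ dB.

-31.8 dB

Stage 1: -14 dB is 5 dB over -19 dB; at 5:1 that becomes 1 dB over, giving -18 dB.
Stage 2: 23 dB above -41 dB, reduced 2.5:1 to 9.2 dB above → -31.8 dB.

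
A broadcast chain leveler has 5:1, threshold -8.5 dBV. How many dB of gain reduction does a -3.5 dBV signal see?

4 dB

-3.5 dBV exceeds the threshold by 5 dB.
After 5:1 compression the overshoot becomes 5/5 = 1 dB.
Gain reduction = 5 − 1 = 4 dB.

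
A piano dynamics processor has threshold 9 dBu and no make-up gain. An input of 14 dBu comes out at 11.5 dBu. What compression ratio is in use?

2:1

Input overshoot = 14 − 9 = 5 dB; output overshoot = 11.5 − 9 = 2.5 dB.
Ratio = 5 / 2.5 = 2.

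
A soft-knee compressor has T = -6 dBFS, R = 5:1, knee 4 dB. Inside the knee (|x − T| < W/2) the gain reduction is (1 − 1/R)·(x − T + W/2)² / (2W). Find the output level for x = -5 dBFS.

-5.9 dBFS

x − T + W/2 = -5 − (-6) + 2 = 3.
GR = (1 − 1/5) × 3² / 8 = 0.8 × 9 / 8 = 0.9 dB.
Output = -5 − 0.9 = -5.9 dBFS.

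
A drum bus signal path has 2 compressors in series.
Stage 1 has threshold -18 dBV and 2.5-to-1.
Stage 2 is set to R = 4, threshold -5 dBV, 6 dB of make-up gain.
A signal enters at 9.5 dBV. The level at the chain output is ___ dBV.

-1 dBV

Stage 1: overshoot 27.5 dB → 27.5/2.5 = 11 dB → -7 dBV.
Stage 2: below threshold (-7 ≤ -5); passes unchanged; make-up brings it to -1 dBV.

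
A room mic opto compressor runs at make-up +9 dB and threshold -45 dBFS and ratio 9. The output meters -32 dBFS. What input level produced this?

-9 dBFS

Before make-up, the level was -32 − 9 = -41 dBFS.
That's 4 dB above the -45 dBFS threshold.
Undo the ratio: input overshoot = 4 × 9 = 36 dB, giving input = -9 dBFS.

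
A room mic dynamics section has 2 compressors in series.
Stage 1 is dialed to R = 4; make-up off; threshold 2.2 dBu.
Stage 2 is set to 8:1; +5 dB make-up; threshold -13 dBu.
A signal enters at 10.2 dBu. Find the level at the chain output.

Stage 1: 8 dB above 2.2 dBu, reduced 4:1 to 2 dB above → 4.2 dBu.
Stage 2: overshoot 17.2 dB → 17.2/8 = 2.15 dB → -10.85 dBu; +5 dB make-up → -5.85 dBu.

-5.85 dBu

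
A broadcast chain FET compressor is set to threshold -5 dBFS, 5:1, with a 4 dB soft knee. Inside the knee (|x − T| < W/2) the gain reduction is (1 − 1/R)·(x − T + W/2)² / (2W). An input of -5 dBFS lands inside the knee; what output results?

-5.4 dBFS

x − T + W/2 = -5 − (-5) + 2 = 2.
GR = (1 − 1/5) × 2² / 8 = 0.8 × 4 / 8 = 0.4 dB.
Output = -5 − 0.4 = -5.4 dBFS.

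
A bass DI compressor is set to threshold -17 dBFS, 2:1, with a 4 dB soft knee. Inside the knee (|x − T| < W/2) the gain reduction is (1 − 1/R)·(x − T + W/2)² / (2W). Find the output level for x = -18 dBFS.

x − T + W/2 = -18 − (-17) + 2 = 1.
GR = (1 − 1/2) × 1² / 8 = 0.5 × 1 / 8 = 0.0625 dB.
Output = -18 − 0.0625 = -18.0625 dBFS.

-18.0625 dBFS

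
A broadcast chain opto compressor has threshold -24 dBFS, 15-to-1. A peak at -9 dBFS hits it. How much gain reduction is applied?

14 dB

-9 dBFS exceeds the threshold by 15 dB.
A 15:1 ratio leaves 1 dB of that excess.
GR = overshoot in − overshoot out = 15 − 1 = 14 dB.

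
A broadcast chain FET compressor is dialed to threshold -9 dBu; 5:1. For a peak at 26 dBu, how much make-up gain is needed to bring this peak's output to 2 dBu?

4 dB

The peak compresses to -9 + 35/5 = -2 dBu.
To reach 2 dBu requires 2 − (-2) = 4 dB of make-up.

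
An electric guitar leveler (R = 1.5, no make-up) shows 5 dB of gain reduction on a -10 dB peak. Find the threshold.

Let T be the threshold. Output overshoot = (input overshoot)/R, so -15 − T = (-10 − T)/1.5.
1.5·(-15 − T) = -10 − T → 0.5·T = -22.5 − (-10) = -12.5.
T = -12.5/0.5 = -25 dB.

-25 dB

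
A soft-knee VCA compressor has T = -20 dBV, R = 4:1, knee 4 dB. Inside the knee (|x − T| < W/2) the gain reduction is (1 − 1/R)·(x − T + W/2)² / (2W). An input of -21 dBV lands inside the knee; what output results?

-21.09375 dBV

x − T + W/2 = -21 − (-20) + 2 = 1.
GR = (1 − 1/4) × 1² / 8 = 0.75 × 1 / 8 = 0.09375 dB.
Output = -21 − 0.09375 = -21.09375 dBV.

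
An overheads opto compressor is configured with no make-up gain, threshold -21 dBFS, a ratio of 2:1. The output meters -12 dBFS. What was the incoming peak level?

The compressed level sits -12 − (-21) = 9 dB over threshold.
Undo the ratio: input overshoot = 9 × 2 = 18 dB, giving input = -3 dBFS.

-3 dBFS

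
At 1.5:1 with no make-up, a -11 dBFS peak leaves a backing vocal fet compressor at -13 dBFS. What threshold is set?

Let T be the threshold. Output overshoot = (input overshoot)/R, so -13 − T = (-11 − T)/1.5.
1.5·(-13 − T) = -11 − T → 0.5·T = -19.5 − (-11) = -8.5.
T = -8.5/0.5 = -17 dBFS.

-17 dBFS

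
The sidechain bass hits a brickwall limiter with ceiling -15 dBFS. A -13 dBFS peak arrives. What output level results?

-15 dBFS

The limiter clamps the peak to its -15 dBFS ceiling.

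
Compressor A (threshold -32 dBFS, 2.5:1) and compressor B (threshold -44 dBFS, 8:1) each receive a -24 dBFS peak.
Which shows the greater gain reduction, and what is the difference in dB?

A: GR = 8 − 8/2.5 = 4.8 dB.
B: GR = 20 − 20/8 = 17.5 dB.
B reduces 12.7 dB more.

B, by 12.7 dB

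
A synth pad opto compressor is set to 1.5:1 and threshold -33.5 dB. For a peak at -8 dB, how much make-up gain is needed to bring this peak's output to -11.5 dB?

Without make-up, output = threshold + overshoot/1.5 = -33.5 + 17 = -16.5 dB.
Gap to target: 5 dB.

5 dB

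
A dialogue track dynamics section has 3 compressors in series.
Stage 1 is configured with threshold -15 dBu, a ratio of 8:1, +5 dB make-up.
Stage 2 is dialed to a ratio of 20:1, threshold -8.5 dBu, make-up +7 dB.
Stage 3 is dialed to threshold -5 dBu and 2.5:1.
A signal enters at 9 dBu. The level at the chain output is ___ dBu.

-3.57 dBu

Stage 1: 9 dBu is 24 dB over -15 dBu; at 8:1 that becomes 3 dB over, giving -12 dBu; +5 dB make-up → -7 dBu.
Stage 2: overshoot 1.5 dB → 1.5/20 = 0.075 dB → -8.425 dBu; +7 dB make-up → -1.425 dBu.
Stage 3: -1.425 dBu is 3.575 dB over -5 dBu; at 2.5:1 that becomes 1.43 dB over, giving -3.57 dBu.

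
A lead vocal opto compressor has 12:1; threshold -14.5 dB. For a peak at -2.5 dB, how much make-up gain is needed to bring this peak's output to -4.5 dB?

The peak compresses to -14.5 + 12/12 = -13.5 dB.
To reach -4.5 dB requires -4.5 − (-13.5) = 9 dB of make-up.

9 dB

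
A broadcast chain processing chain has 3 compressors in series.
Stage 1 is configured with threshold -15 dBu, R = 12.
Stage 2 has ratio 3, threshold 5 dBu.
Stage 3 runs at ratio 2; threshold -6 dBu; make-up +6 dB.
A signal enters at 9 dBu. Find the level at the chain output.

-7 dBu

Stage 1: 9 dBu is 24 dB over -15 dBu; at 12:1 that becomes 2 dB over, giving -13 dBu.
Stage 2: -13 dBu ≤ 5 dBu, so stage 2 doesn't engage; output -13 dBu.
Stage 3: -13 dBu is at or below the -6 dBu threshold — no compression; make-up brings it to -7 dBu.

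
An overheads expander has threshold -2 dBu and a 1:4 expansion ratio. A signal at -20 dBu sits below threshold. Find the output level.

Below threshold, a 1:4 expander applies gain = (4−1)×(T − x) of attenuation.
(4−1) × 18 = 54 dB, so output = -20 − 54 = -74 dBu.

-74 dBu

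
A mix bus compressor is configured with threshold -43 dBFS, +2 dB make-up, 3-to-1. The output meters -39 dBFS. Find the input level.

Stripping the +2 dB make-up gives -41 dBFS at the gain stage.
The compressed level sits -41 − (-43) = 2 dB over threshold.
Input overshoot = R × output overshoot = 6 dB → input = -43 + 6 = -37 dBFS.

-37 dBFS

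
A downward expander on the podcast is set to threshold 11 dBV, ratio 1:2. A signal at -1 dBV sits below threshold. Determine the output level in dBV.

Undershoot = 11 − (-1) = 12 dB.
At 1:2, that expands to 24 dB under threshold.
Output = 11 − 24 = -13 dBV.

-13 dBV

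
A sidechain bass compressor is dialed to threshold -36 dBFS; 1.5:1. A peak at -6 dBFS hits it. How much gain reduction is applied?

10 dB

-6 dBFS exceeds the threshold by 30 dB.
A 1.5:1 ratio leaves 20 dB of that excess.
GR = overshoot in − overshoot out = 30 − 20 = 10 dB.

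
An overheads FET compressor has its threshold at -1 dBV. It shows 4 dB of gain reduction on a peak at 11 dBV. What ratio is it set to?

Input overshoot = 11 − (-1) = 12 dB.
Output overshoot = 12 − 4 = 8 dB.
Ratio = input overshoot / output overshoot = 12 / 8 = 1.5.

1.5:1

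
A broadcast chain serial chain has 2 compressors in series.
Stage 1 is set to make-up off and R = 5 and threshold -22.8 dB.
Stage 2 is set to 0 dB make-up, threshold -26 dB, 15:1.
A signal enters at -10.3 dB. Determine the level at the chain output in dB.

Stage 1: -10.3 dB is 12.5 dB over -22.8 dB; at 5:1 that becomes 2.5 dB over, giving -20.3 dB.
Stage 2: 5.7 dB above -26 dB, reduced 15:1 to 0.38 dB above → -25.62 dB.

-25.62 dB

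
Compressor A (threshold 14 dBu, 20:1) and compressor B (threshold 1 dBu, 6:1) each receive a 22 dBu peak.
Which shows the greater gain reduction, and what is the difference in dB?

A: 8 dB over, compressed to 0.4 dB over, so 7.6 dB of GR.
B: 21 dB over, compressed to 3.5 dB over, so 17.5 dB of GR.
B applies 9.9 dB more gain reduction.

B, by 9.9 dB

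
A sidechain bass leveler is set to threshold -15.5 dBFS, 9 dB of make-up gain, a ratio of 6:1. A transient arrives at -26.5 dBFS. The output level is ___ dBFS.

-17.5 dBFS

-26.5 dBFS is 11 dB below the -15.5 dBFS threshold, so no gain reduction is applied.
Make-up gain adds 9 dB: -26.5 + 9 = -17.5 dBFS.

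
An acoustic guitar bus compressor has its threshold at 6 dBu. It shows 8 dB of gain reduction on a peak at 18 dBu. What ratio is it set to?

Input overshoot = 18 − 6 = 12 dB.
Output overshoot = 12 − 8 = 4 dB.
Ratio = input overshoot / output overshoot = 12 / 4 = 3.

3:1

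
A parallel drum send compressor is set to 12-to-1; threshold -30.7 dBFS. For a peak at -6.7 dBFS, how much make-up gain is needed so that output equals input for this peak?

Without make-up, output = threshold + overshoot/12 = -30.7 + 2 = -28.7 dBFS.
Gap to target: 22 dB.

22 dB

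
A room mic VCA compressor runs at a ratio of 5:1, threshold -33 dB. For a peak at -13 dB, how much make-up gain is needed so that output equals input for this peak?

Without make-up, output = threshold + overshoot/5 = -33 + 4 = -29 dB.
Gap to target: 16 dB.

16 dB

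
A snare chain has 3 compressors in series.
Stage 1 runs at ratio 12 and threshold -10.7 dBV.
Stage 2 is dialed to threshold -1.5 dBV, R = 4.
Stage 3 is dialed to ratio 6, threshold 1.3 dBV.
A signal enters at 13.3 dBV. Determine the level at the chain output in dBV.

-8.7 dBV

Stage 1: 13.3 dBV is 24 dB over -10.7 dBV; at 12:1 that becomes 2 dB over, giving -8.7 dBV.
Stage 2: -8.7 dBV is at or below the -1.5 dBV threshold — no compression; output -8.7 dBV.
Stage 3: below threshold (-8.7 ≤ 1.3); passes unchanged; output -8.7 dBV.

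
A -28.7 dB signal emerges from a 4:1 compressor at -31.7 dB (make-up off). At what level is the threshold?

-32.7 dB

Input is 4 dB above T (since output overshoot × R = input overshoot: (-31.7 − T)·4 = -28.7 − T gives T = -32.7 dB).
Check: -32.7 + (-28.7 − (-32.7))/4 = -32.7 + 1 = -31.7 dB. ✓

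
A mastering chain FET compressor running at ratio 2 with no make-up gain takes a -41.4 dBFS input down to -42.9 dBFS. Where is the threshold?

-44.4 dBFS

Input is 3 dB above T (since output overshoot × R = input overshoot: (-42.9 − T)·2 = -41.4 − T gives T = -44.4 dBFS).
Check: -44.4 + (-41.4 − (-44.4))/2 = -44.4 + 1.5 = -42.9 dBFS. ✓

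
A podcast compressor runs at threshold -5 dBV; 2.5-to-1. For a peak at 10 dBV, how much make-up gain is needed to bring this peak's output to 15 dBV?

14 dB

Without make-up, output = threshold + overshoot/2.5 = -5 + 6 = 1 dBV.
Gap to target: 14 dB.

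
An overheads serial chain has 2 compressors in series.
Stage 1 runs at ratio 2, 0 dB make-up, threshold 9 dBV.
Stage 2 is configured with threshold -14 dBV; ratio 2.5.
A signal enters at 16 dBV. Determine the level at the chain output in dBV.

Stage 1: 7 dB above 9 dBV, reduced 2:1 to 3.5 dB above → 12.5 dBV.
Stage 2: 26.5 dB above -14 dBV, reduced 2.5:1 to 10.6 dB above → -3.4 dBV.

-3.4 dBV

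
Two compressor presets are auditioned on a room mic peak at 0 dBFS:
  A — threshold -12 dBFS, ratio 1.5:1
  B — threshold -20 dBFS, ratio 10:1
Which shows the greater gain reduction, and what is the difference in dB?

B, by 14 dB

A: GR = 12 − 12/1.5 = 4 dB.
B: GR = 20 − 20/10 = 18 dB.
Difference: 14 dB in favour of B.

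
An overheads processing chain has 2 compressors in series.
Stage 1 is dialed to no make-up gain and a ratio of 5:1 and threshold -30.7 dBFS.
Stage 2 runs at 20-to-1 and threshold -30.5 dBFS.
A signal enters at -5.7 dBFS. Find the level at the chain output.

Stage 1: 25 dB above -30.7 dBFS, reduced 5:1 to 5 dB above → -25.7 dBFS.
Stage 2: -25.7 dBFS is 4.8 dB over -30.5 dBFS; at 20:1 that becomes 0.24 dB over, giving -30.26 dBFS.

-30.26 dBFS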